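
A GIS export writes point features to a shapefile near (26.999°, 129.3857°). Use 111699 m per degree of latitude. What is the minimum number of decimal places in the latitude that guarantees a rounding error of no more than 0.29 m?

One degree of latitude covers 111699 m.
With N decimal places the half-ulp bound is 0.5·10⁻ᴺ°, or 0.5·10⁻ᴺ × 111699 m on the ground.
Setting 55849.5 × 10⁻ᴺ ≤ 0.29 gives 10ᴺ ≥ 1.926e+05, i.e. N ≥ 5.28.
At 5 places the error can reach 0.558 m, but 6 places keeps it to 0.0558 m.

6 decimal places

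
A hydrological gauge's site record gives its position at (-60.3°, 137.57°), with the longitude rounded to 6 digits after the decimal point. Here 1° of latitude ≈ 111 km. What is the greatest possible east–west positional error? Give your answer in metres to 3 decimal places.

0.027 metres

Rounding to 6 decimal places leaves the longitude within ±5e-07° of the true value.
Parallels shrink by cos φ, so at 60.3° a degree of longitude is 111000 × 0.4955 ≈ 54995.9 m.
So at most 5e-07° × 54995.9 ≈ 0.027498 m east–west.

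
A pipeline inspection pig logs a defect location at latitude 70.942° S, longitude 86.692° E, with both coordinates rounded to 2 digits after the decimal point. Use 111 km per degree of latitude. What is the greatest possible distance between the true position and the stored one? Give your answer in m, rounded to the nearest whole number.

584 m

Rounding to 2 decimal places leaves each coordinate within ±0.005° of the true value.
North–south component: 0.005° × 111000 = 555 m.
E–W at 70.942°: 0.005° × 111000 × cos 70.942° = 0.005 × 111000 × 0.3265 ≈ 181.221 m.
Worst case both components are at the extreme and orthogonal: √(555² + 181.221²) ≈ 583.837 m.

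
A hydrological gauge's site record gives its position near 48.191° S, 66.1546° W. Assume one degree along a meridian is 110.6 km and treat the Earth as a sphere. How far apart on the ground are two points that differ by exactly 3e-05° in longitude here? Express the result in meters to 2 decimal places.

2.21 meters

One degree of longitude here spans 110600 × cos 48.191° = 110600 × 0.6666 ≈ 73731.4 m; 3e-05° of that is 2.21194 m.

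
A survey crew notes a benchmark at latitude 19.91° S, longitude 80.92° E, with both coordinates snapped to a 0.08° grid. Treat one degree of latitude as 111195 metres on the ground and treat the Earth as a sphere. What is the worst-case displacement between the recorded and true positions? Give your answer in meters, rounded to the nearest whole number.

With a 0.08° grid the true value lies within half a step, ±0.08°/2 = ±0.04°, of the stored one.
N–S: 0.04° × 111195 m/° = 4447.8 m.
E–W at 19.91°: 0.04° × 111195 × cos 19.91° = 0.04 × 111195 × 0.9402 ≈ 4181.95 m.
Worst case both components are at the extreme and orthogonal: √(4447.8² + 4181.95²) ≈ 6105.05 m.

6105 meters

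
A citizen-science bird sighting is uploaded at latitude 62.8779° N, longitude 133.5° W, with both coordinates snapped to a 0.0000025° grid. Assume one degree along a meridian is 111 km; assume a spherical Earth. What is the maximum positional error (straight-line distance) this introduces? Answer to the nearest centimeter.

With a 0.0000025° grid the true value lies within half a step, ±0.0000025°/2 = ±1.25e-06°, of the stored one.
North–south component: 1.25e-06° × 111000 = 0.13875 m.
E–W at 62.8779°: 1.25e-06° × 111000 × cos 62.8779° = 1.25e-06 × 111000 × 0.4559 ≈ 0.0632545 m.
Combining orthogonally: (0.13875² + 0.0632545²)^½ ≈ 0.152488 m.
That is 0.152488 m = 15.249 cm.

15 centimeters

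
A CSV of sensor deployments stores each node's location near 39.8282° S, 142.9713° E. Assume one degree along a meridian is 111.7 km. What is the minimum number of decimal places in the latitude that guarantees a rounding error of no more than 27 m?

4 decimal places

One degree of latitude covers 111700 m.
With N decimal places the half-ulp bound is 0.5·10⁻ᴺ°, or 0.5·10⁻ᴺ × 111700 m on the ground.
Need 0.5 × 111700 × 10⁻ᴺ ≤ 27 → 10⁻ᴺ ≤ 4.834e-04, so N ≥ 3.32.
At 3 places the error can reach 55.9 m, but 4 places keeps it to 5.58 m.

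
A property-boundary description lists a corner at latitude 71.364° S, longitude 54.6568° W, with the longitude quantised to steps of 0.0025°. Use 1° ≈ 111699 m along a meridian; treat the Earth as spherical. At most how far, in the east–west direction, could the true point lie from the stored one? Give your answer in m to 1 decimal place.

44.6 m

With a 0.0025° grid the true value lies within half a step, ±0.0025°/2 = ±0.00125°, of the stored one.
Parallels shrink by cos φ, so at 71.364° a degree of longitude is 111699 × 0.3196 ≈ 35693.9 m.
So at most 0.00125° × 35693.9 ≈ 44.6174 m east–west.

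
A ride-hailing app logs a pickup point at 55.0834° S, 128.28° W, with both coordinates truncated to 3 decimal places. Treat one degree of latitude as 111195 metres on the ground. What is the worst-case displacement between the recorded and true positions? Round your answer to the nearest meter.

128 meters

Truncating at 3 decimal places can drop up to a full unit in the last place, so each coordinate may be off by as much as 0.001°.
North–south component: 0.001° × 111195 = 111.195 m.
Longitude error → 0.001 × 111195 × cos 55.0834° = 0.001 × 111195 × 0.5724 ≈ 63.6462 m.
Worst case both components are at the extreme and orthogonal: √(111.195² + 63.6462²) ≈ 128.122 m.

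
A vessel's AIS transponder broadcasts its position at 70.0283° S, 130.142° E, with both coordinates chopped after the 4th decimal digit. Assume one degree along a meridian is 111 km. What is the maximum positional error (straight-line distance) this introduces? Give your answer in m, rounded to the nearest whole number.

12 m

Truncating at 4 decimal places can drop up to a full unit in the last place, so each coordinate may be off by as much as 0.0001°.
North–south component: 0.0001° × 111000 = 11.1 m.
East–west component at 70.0283°: 0.0001° × 111000 × cos 70.0283° ≈ 0.0001 × 37912.7 ≈ 3.79127 m.
Combining orthogonally: (11.1² + 3.79127²)^½ ≈ 11.7296 m.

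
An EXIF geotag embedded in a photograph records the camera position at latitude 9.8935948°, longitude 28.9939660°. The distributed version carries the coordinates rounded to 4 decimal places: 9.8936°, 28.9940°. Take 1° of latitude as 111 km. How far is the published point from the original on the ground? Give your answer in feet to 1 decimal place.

The latitude changed by -0.0000052° and the longitude by -0.0000340°.
N–S: -0.0000052° × 111000 m/° = -0.5772 m.
E–W at 9.8936°: -0.0000340° × 111000 × cos 9.8936° = -0.0000340 × 111000 × 0.9851 ≈ -3.71788 m.
Distance: √(0.5772² + 3.71788²) ≈ 3.76241 m.
Converting: 3.76241 m × 3.2808 ft/m ≈ 12.344 ft.

12.3 feet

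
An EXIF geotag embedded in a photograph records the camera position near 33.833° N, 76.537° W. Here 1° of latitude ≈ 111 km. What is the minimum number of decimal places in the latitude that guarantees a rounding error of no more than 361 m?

One degree of latitude covers 111000 m.
Rounding to N decimal places gives at most 0.5 × 10⁻ᴺ degrees of error, i.e. 0.5 × 10⁻ᴺ × 111000 m.
Setting 55500 × 10⁻ᴺ ≤ 361 gives 10ᴺ ≥ 153.7, i.e. N ≥ 2.19.
At 2 places the error can reach 555 m, but 3 places keeps it to 55.5 m.

3 decimal places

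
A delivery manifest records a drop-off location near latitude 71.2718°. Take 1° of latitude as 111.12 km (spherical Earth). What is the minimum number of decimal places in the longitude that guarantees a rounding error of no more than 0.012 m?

At 71.2718° one degree of longitude covers 111120 × cos 71.2718° ≈ 111120 × 0.3211 ≈ 35678.3 m.
N decimal places → at most half a unit in the last place, 0.5 × 10⁻ᴺ° = 35678.3/2 × 10⁻ᴺ m.
Need 0.5 × 35678.3 × 10⁻ᴺ ≤ 0.012 → 10⁻ᴺ ≤ 6.727e-07, so N ≥ 6.17.
So 7 decimal places suffice (0.00178 m); 6 would allow up to 0.0178 m.

7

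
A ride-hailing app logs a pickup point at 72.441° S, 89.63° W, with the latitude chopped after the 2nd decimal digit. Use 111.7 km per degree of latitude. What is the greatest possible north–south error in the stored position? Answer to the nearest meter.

Truncating at 2 decimal places can drop up to a full unit in the last place, so the latitude may be off by as much as 0.01°.
North–south distance: 0.01° × 111700 m/° = 1117 m.

1117 meters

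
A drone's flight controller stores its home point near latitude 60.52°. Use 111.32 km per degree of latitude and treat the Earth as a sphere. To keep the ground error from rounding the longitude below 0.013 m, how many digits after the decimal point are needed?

At 60.52° one degree of longitude covers 111320 × cos 60.52° ≈ 111320 × 0.4921 ≈ 54782.8 m.
With N decimal places the half-ulp bound is 0.5·10⁻ᴺ°, or 0.5·10⁻ᴺ × 54782.8 m on the ground.
Need 0.5 × 54782.8 × 10⁻ᴺ ≤ 0.013 → 10⁻ᴺ ≤ 4.746e-07, so N ≥ 6.32.
At 6 places the error can reach 0.0274 m, but 7 places keeps it to 0.00274 m.

7 decimal places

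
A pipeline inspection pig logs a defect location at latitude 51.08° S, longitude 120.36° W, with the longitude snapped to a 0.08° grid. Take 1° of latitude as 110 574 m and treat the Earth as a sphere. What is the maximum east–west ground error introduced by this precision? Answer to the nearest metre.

2779 metres

With a 0.08° grid the true value lies within half a step, ±0.08°/2 = ±0.04°, of the stored one.
At latitude 51.08° a degree of longitude spans 110574 m × cos 51.08° = 110574 × 0.6282 ≈ 69466.4 m.
So at most 0.04° × 69466.4 ≈ 2778.66 m east–west.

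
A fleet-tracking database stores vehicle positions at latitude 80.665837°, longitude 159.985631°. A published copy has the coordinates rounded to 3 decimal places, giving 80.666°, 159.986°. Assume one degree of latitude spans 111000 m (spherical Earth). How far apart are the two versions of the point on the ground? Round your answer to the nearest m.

Δlat = 80.665837 − 80.666 = -0.000163°; Δlon = 159.985631 − 159.986 = -0.000369°.
N–S: -0.000163° × 111000 m/° = -18.093 m.
E–W at 80.666°: -0.000369° × 111000 × cos 80.666° = -0.000369 × 111000 × 0.1622 ≈ -6.64312 m.
Distance: √(18.093² + 6.64312²) ≈ 19.274 m.

19 m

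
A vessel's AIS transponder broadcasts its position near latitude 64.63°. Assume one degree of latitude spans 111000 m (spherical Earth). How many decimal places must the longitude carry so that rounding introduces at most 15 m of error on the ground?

4

At 64.63° one degree of longitude covers 111000 × cos 64.63° ≈ 111000 × 0.4285 ≈ 47559.3 m.
With N decimal places the half-ulp bound is 0.5·10⁻ᴺ°, or 0.5·10⁻ᴺ × 47559.3 m on the ground.
Need 0.5 × 47559.3 × 10⁻ᴺ ≤ 15 → 10⁻ᴺ ≤ 6.308e-04, so N ≥ 3.20.
At 3 places the error can reach 23.8 m, but 4 places keeps it to 2.38 m.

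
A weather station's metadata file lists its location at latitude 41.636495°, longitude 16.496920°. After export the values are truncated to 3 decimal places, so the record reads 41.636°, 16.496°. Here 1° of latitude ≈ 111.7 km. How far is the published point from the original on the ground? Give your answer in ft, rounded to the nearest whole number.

Δlat = 41.636495 − 41.636 = +0.000495°; Δlon = 16.496920 − 16.496 = +0.000920°.
North–south shift: 0.000495 × 111700 = 55.2915 m.
East–west at this latitude: 0.000920° × 111700 × cos 41.636° ≈ 0.000920 × 83482.4 = 76.8038 m.
Distance: √(55.2915² + 76.8038²) ≈ 94.636 m.
In feet: 94.636 m ÷ 0.3048 ≈ 310.49 ft.

310 ft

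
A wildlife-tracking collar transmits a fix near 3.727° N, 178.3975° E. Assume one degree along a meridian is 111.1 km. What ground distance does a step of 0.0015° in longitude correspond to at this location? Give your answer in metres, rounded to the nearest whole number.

166 metres

One degree of longitude here spans 111100 × cos 3.727° = 111100 × 0.9979 ≈ 110865 m; 0.0015° of that is 166.298 m.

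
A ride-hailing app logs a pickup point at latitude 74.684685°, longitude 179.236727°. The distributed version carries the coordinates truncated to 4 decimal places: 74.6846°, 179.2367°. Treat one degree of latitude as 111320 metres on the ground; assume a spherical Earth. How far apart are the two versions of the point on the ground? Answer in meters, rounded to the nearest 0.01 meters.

9.50 meters

Δlat = 74.684685 − 74.6846 = +0.000085°; Δlon = 179.236727 − 179.2367 = +0.000027°.
North–south shift: 0.000085 × 111320 = 9.4622 m.
East–west at this latitude: 0.000027° × 111320 × cos 74.6846° ≈ 0.000027 × 29403.2 = 0.793887 m.
Hypotenuse of the two orthogonal shifts: √(9.4622² + 0.793887²) = 9.49545 m.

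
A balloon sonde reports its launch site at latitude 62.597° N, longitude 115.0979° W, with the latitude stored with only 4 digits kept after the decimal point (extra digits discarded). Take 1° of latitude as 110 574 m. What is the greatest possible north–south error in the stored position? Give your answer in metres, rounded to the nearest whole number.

Truncating at 4 decimal places can drop up to a full unit in the last place, so the latitude may be off by as much as 0.0001°.
So the N–S error is at most 0.0001 × 110574 = 11.0574 m.

11 metres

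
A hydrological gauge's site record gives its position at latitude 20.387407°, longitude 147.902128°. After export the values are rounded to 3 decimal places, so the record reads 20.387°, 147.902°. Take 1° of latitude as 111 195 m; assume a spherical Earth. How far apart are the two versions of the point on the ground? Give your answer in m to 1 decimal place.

47.2 m

The latitude changed by +0.000407° and the longitude by +0.000128°.
N–S: 0.000407° × 111195 m/° = 45.2564 m.
E–W at 20.387°: 0.000128° × 111195 × cos 20.387° = 0.000128 × 111195 × 0.9374 ≈ 13.3414 m.
Distance: √(45.2564² + 13.3414²) ≈ 47.1819 m.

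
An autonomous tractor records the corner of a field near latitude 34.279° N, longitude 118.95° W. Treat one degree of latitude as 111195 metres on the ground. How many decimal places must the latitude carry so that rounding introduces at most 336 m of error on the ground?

3 decimal places

One degree of latitude covers 111195 m.
N decimal places → at most half a unit in the last place, 0.5 × 10⁻ᴺ° = 111195/2 × 10⁻ᴺ m.
Need 0.5 × 111195 × 10⁻ᴺ ≤ 336 → 10⁻ᴺ ≤ 6.043e-03, so N ≥ 2.22.
At 2 places the error can reach 556 m, but 3 places keeps it to 55.6 m.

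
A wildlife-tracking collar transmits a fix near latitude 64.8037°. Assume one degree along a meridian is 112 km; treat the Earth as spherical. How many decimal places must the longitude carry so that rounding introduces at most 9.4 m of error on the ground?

At 64.8037° one degree of longitude covers 112000 × cos 64.8037° ≈ 112000 × 0.4257 ≈ 47680.7 m.
N decimal places → at most half a unit in the last place, 0.5 × 10⁻ᴺ° = 47680.7/2 × 10⁻ᴺ m.
Setting 23840.4 × 10⁻ᴺ ≤ 9.4 gives 10ᴺ ≥ 2536, i.e. N ≥ 3.40.
N = 3 would give 23.8 m (too coarse); N = 4 gives 2.38 m ≤ 9.4 m.

4 decimal places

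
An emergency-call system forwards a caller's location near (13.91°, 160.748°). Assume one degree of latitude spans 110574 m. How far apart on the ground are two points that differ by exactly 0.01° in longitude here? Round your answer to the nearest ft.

3521 ft

One degree of longitude here spans 110574 × cos 13.91° = 110574 × 0.9707 ≈ 107331 m; 0.01° of that is 1073.31 m.
In feet: 1073.31 m ÷ 0.3048 ≈ 3521.4 ft.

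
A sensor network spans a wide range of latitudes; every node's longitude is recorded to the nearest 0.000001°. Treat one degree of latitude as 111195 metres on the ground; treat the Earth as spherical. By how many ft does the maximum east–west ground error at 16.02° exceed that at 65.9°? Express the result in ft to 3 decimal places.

Rounding to 6 decimal places leaves the longitude within ±5e-07° of the true value.
Error at 16.02° = 5e-07° × 111195 × cos 16.02° ≈ 0.055597 × 0.9612 = 0.053438 m.
Error at 65.9° = 5e-07° × 111195 × cos 65.9° ≈ 0.055597 × 0.4083 = 0.022702 m.
Difference: 0.053438 − 0.022702 = 0.030736 m.
In feet: 0.0307362 m ÷ 0.3048 ≈ 0.10084 ft.

0.101 ft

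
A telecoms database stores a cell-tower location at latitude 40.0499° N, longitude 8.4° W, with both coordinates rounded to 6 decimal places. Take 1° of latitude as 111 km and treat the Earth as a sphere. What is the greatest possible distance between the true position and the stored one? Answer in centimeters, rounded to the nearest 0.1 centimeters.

7.0 centimeters

Rounding to 6 decimal places leaves each coordinate within ±5e-07° of the true value.
North–south component: 5e-07° × 111000 = 0.0555 m.
Longitude error → 5e-07 × 111000 × cos 40.0499° = 5e-07 × 111000 × 0.7655 ≈ 0.0424844 m.
Worst case both components are at the extreme and orthogonal: √(0.0555² + 0.0424844²) ≈ 0.069894 m.
That is 0.069894 m = 6.9894 cm.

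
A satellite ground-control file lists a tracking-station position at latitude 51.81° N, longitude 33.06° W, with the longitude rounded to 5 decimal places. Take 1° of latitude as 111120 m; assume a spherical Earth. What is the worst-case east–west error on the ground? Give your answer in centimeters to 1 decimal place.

Rounding to 5 decimal places leaves the longitude within ±5e-06° of the true value.
Parallels shrink by cos φ, so at 51.81° a degree of longitude is 111120 × 0.6183 ≈ 68702.3 m.
So at most 5e-06° × 68702.3 ≈ 0.343511 m east–west.
That is 0.343511 m = 34.351 cm.

34.4 centimeters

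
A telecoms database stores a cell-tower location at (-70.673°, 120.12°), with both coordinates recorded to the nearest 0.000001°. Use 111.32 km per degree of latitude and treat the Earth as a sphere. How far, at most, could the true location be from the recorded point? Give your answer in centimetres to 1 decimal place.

Rounding to 6 decimal places leaves each coordinate within ±5e-07° of the true value.
Latitude error → 5e-07 × 111320 = 0.05566 m along the meridian.
E–W at 70.673°: 5e-07° × 111320 × cos 70.673° = 5e-07 × 111320 × 0.3310 ≈ 0.0184212 m.
Worst case both components are at the extreme and orthogonal: √(0.05566² + 0.0184212²) ≈ 0.0586291 m.
That is 0.0586291 m = 5.8629 cm.

5.9 centimetres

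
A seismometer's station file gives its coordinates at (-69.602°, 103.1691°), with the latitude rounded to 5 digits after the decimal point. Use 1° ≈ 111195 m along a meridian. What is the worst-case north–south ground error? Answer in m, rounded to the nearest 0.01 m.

Rounding to 5 decimal places leaves the latitude within ±5e-06° of the true value.
So the N–S error is at most 5e-06 × 111195 = 0.555975 m.

0.56 m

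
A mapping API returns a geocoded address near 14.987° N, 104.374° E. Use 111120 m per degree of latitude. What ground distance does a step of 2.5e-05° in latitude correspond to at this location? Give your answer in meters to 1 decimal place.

2.5e-05° × 111120 m/° = 2.778 m.

2.8 meters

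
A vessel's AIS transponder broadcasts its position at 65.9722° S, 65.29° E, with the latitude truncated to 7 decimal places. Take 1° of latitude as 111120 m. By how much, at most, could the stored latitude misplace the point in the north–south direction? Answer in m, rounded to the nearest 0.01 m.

Truncating at 7 decimal places can drop up to a full unit in the last place, so the latitude may be off by as much as 1e-07°.
Along the meridian that is 1e-07° × 111120 m/° = 0.011112 m.

0.01 m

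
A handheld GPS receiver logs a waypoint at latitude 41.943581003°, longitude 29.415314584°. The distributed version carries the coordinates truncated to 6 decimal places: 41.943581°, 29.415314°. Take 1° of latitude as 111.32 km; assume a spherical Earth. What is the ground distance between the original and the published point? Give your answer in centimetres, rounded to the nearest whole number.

Δlat = 41.943581003 − 41.943581 = +0.000000003°; Δlon = 29.415314584 − 29.415314 = +0.000000584°.
North–south shift: 0.000000003 × 111320 = 0.00033396 m.
East–west at this latitude: 0.000000584° × 111320 × cos 41.9436° ≈ 0.000000584 × 82800.2 = 0.0483553 m.
Combined displacement = (0.00033396² + 0.0483553²)^½ ≈ 0.0483565 m.
That is 0.0483565 m = 4.8356 cm.

5 centimetres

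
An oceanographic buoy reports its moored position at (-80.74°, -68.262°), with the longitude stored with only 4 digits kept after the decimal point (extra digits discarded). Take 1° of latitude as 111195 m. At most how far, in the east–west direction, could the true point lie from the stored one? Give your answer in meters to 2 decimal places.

Truncating at 4 decimal places can drop up to a full unit in the last place, so the longitude may be off by as much as 0.0001°.
Parallels shrink by cos φ, so at 80.74° a degree of longitude is 111195 × 0.1609 ≈ 17892.9 m.
East–west error: 0.0001° × 17892.9 m/° ≈ 1.78929 m.

1.79 meters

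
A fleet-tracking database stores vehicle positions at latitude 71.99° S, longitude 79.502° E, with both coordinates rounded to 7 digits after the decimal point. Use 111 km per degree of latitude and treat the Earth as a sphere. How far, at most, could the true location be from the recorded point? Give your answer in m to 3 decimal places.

0.006 m

Rounding to 7 decimal places leaves each coordinate within ±5e-08° of the true value.
N–S: 5e-08° × 111000 m/° = 0.00555 m.
Longitude error → 5e-08 × 111000 × cos 71.99° = 5e-08 × 111000 × 0.3092 ≈ 0.00171597 m.
The two errors are perpendicular, so the maximum displacement is √(0.00555² + 0.00171597²) ≈ 0.00580922 m.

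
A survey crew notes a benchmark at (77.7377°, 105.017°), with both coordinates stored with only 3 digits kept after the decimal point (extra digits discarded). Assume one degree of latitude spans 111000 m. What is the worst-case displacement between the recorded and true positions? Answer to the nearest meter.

Truncating at 3 decimal places can drop up to a full unit in the last place, so each coordinate may be off by as much as 0.001°.
North–south component: 0.001° × 111000 = 111 m.
East–west component at 77.7377°: 0.001° × 111000 × cos 77.7377° ≈ 0.001 × 23575 ≈ 23.575 m.
Worst case both components are at the extreme and orthogonal: √(111² + 23.575²) ≈ 113.476 m.

113 meters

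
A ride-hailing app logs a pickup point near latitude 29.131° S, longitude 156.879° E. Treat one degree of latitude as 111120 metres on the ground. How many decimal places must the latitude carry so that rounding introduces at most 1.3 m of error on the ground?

One degree of latitude covers 111120 m.
With N decimal places the half-ulp bound is 0.5·10⁻ᴺ°, or 0.5·10⁻ᴺ × 111120 m on the ground.
Need 0.5 × 111120 × 10⁻ᴺ ≤ 1.3 → 10⁻ᴺ ≤ 2.340e-05, so N ≥ 4.63.
At 4 places the error can reach 5.56 m, but 5 places keeps it to 0.556 m.

5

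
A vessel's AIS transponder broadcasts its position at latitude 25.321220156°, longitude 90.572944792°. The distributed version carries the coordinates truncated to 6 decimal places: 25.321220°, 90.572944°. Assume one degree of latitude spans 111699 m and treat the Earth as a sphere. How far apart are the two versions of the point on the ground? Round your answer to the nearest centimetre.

8 centimetres

The latitude changed by +0.000000156° and the longitude by +0.000000792°.
N–S: 0.000000156° × 111699 m/° = 0.017425 m.
E–W at 25.3212°: 0.000000792° × 111699 × cos 25.3212° = 0.000000792 × 111699 × 0.9039 ≈ 0.0799662 m.
Combined displacement = (0.017425² + 0.0799662²)^½ ≈ 0.0818427 m.
That is 0.0818427 m = 8.1843 cm.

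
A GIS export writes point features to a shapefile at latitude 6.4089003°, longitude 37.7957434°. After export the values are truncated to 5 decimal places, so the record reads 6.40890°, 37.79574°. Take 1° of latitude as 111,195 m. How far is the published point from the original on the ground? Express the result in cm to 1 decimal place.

The latitude changed by +0.0000003° and the longitude by +0.0000034°.
North–south shift: 0.0000003 × 111195 = 0.0333585 m.
East–west at this latitude: 0.0000034° × 111195 × cos 6.4089° ≈ 0.0000034 × 110500 = 0.3757 m.
Distance: √(0.0333585² + 0.3757²) ≈ 0.377178 m.
That is 0.377178 m = 37.718 cm.

37.7 cm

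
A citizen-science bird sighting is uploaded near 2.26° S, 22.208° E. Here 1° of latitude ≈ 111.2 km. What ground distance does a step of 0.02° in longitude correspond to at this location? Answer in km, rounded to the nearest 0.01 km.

One degree of longitude here spans 111200 × cos 2.26° = 111200 × 0.9992 ≈ 111114 m; 0.02° of that is 2222.27 m.
That is 2222.27 m = 2.2223 km.

2.22 km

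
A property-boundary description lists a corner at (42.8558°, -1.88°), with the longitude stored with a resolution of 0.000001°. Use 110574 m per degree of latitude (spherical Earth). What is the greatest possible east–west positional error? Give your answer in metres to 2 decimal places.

With a 0.000001° grid the true value lies within half a step, ±0.000001°/2 = ±5e-07°, of the stored one.
Parallels shrink by cos φ, so at 42.8558° a degree of longitude is 110574 × 0.7331 ≈ 81058.2 m.
So at most 5e-07° × 81058.2 ≈ 0.0405291 m east–west.

0.04 metres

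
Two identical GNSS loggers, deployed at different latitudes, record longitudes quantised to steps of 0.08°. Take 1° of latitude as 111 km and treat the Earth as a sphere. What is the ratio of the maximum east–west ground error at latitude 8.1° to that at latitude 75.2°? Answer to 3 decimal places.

3.876

With a 0.08° grid the true value lies within half a step, ±0.08°/2 = ±0.04°, of the stored one.
At 8.1°: 0.04° × 111000 × cos 8.1° = 0.04 × 111000 × 0.9900 ≈ 4395.7 m.
Error at 75.2° = 0.04° × 111000 × cos 75.2° ≈ 4440 × 0.2554 = 1134.2 m.
The ratio reduces to cos 8.1° / cos 75.2° = 0.9900/0.2554 ≈ 3.8757.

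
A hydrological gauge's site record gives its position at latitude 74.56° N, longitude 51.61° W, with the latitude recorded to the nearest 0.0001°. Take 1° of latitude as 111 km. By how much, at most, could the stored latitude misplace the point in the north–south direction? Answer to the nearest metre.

6 metres

Rounding to 4 decimal places leaves the latitude within ±5e-05° of the true value.
So the N–S error is at most 5e-05 × 111000 = 5.55 m.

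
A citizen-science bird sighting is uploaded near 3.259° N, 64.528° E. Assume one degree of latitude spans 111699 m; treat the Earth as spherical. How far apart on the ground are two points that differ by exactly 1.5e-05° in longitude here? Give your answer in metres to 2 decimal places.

One degree of longitude here spans 111699 × cos 3.259° = 111699 × 0.9984 ≈ 111518 m; 1.5e-05° of that is 1.67278 m.

1.67 metres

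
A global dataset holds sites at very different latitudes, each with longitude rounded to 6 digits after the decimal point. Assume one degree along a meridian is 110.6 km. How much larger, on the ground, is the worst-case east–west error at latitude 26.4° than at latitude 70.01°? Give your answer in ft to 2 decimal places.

0.10 ft

Rounding to 6 decimal places leaves the longitude within ±5e-07° of the true value.
At 26.4°: 5e-07° × 110600 × cos 26.4° = 5e-07 × 110600 × 0.8957 ≈ 0.049533 m.
At 70.01°: 5e-07° × 110600 × cos 70.01° = 5e-07 × 110600 × 0.3419 ≈ 0.018905 m.
So the lower-latitude error exceeds the higher by 0.049533 − 0.018905 = 0.030628 m.
Converting: 0.0306282 m × 3.2808 ft/m ≈ 0.10049 ft.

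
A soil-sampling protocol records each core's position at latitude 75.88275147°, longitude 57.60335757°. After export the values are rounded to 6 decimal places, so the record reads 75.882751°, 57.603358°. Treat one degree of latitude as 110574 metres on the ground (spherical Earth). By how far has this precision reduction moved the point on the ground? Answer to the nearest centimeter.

The latitude changed by +0.00000047° and the longitude by -0.00000043°.
N–S: 0.00000047° × 110574 m/° = 0.0519698 m.
E–W at 75.8828°: -0.00000043° × 110574 × cos 75.8828° = -0.00000043 × 110574 × 0.2439 ≈ -0.011597 m.
Distance: √(0.0519698² + 0.011597²) ≈ 0.053248 m.
That is 0.053248 m = 5.3248 cm.

5 centimeters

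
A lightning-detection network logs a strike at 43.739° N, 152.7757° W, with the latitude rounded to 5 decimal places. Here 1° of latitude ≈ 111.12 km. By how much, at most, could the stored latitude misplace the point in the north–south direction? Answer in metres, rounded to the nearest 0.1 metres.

0.6 metres

Rounding to 5 decimal places leaves the latitude within ±5e-06° of the true value.
North–south distance: 5e-06° × 111120 m/° = 0.5556 m.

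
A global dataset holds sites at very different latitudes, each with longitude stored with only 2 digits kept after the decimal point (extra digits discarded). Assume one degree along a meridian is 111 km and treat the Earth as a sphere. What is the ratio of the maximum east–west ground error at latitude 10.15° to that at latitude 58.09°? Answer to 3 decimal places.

1.862

Truncating at 2 decimal places can drop up to a full unit in the last place, so the longitude may be off by as much as 0.01°.
At 10.15°: 0.01° × 111000 × cos 10.15° = 0.01 × 111000 × 0.9843 ≈ 1092.6 m.
Error at 58.09° = 0.01° × 111000 × cos 58.09° ≈ 1110 × 0.5286 = 586.73 m.
Ratio: 1092.6 / 586.73 = cos 10.15° / cos 58.09° ≈ 1.8622.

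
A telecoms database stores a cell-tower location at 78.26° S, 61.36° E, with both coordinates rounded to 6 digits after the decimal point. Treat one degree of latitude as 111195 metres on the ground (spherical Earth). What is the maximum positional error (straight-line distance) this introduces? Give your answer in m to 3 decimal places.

0.057 m

Rounding to 6 decimal places leaves each coordinate within ±5e-07° of the true value.
N–S: 5e-07° × 111195 m/° = 0.0555975 m.
East–west component at 78.26°: 5e-07° × 111195 × cos 78.26° ≈ 5e-07 × 22624.9 ≈ 0.0113125 m.
The two errors are perpendicular, so the maximum displacement is √(0.0555975² + 0.0113125²) ≈ 0.0567367 m.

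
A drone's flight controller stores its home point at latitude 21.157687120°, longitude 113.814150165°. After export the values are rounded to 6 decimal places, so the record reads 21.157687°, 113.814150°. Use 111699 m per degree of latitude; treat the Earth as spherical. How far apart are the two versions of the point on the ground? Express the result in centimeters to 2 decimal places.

Δlat = 21.157687120 − 21.157687 = +0.000000120°; Δlon = 113.814150165 − 113.814150 = +0.000000165°.
North–south shift: 0.000000120 × 111699 = 0.0134039 m.
E–W at 21.1577°: 0.000000165° × 111699 × cos 21.1577° = 0.000000165 × 111699 × 0.9326 ≈ 0.017188 m.
Combined displacement = (0.0134039² + 0.017188²)^½ ≈ 0.0217966 m.
That is 0.0217966 m = 2.1797 cm.

2.18 centimeters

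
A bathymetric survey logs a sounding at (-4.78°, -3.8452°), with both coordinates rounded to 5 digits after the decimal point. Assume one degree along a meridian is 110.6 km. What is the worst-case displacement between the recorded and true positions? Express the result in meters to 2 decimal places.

Rounding to 5 decimal places leaves each coordinate within ±5e-06° of the true value.
Latitude error → 5e-06 × 110600 = 0.553 m along the meridian.
Longitude error → 5e-06 × 110600 × cos 4.78° = 5e-06 × 110600 × 0.9965 ≈ 0.551077 m.
The two errors are perpendicular, so the maximum displacement is √(0.553² + 0.551077²) ≈ 0.780701 m.

0.78 meters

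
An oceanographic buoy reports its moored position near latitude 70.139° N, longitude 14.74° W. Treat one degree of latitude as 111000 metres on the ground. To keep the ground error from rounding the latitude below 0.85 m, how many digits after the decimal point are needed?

5 decimal places

One degree of latitude covers 111000 m.
With N decimal places the half-ulp bound is 0.5·10⁻ᴺ°, or 0.5·10⁻ᴺ × 111000 m on the ground.
Need 0.5 × 111000 × 10⁻ᴺ ≤ 0.85 → 10⁻ᴺ ≤ 1.532e-05, so N ≥ 4.81.
At 4 places the error can reach 5.55 m, but 5 places keeps it to 0.555 m.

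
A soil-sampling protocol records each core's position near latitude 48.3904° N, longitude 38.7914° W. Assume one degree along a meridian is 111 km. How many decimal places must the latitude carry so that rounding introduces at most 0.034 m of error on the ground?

7 decimal places

One degree of latitude covers 111000 m.
N decimal places → at most half a unit in the last place, 0.5 × 10⁻ᴺ° = 111000/2 × 10⁻ᴺ m.
Need 0.5 × 111000 × 10⁻ᴺ ≤ 0.034 → 10⁻ᴺ ≤ 6.126e-07, so N ≥ 6.21.
N = 6 would give 0.0555 m (too coarse); N = 7 gives 0.00555 m ≤ 0.034 m.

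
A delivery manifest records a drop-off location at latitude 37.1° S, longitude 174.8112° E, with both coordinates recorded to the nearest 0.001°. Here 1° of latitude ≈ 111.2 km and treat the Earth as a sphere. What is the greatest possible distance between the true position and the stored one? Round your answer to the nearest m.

Rounding to 3 decimal places leaves each coordinate within ±0.0005° of the true value.
North–south component: 0.0005° × 111200 = 55.6 m.
Longitude error → 0.0005 × 111200 × cos 37.1° = 0.0005 × 111200 × 0.7976 ≈ 44.3457 m.
The two errors are perpendicular, so the maximum displacement is √(55.6² + 44.3457²) ≈ 71.1189 m.

71 m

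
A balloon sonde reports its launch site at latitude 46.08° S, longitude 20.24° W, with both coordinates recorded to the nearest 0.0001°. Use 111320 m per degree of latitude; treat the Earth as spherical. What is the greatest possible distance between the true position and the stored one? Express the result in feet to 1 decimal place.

22.2 feet

Rounding to 4 decimal places leaves each coordinate within ±5e-05° of the true value.
Latitude error → 5e-05 × 111320 = 5.566 m along the meridian.
E–W at 46.08°: 5e-05° × 111320 × cos 46.08° = 5e-05 × 111320 × 0.6937 ≈ 3.86087 m.
The two errors are perpendicular, so the maximum displacement is √(5.566² + 3.86087²) ≈ 6.77397 m.
In feet: 6.77397 m ÷ 0.3048 ≈ 22.224 ft.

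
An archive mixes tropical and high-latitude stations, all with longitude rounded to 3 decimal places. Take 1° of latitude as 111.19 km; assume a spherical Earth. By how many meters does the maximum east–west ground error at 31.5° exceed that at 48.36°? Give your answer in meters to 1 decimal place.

Rounding to 3 decimal places leaves the longitude within ±0.0005° of the true value.
At 31.5°: 0.0005° × 111190 × cos 31.5° = 0.0005 × 111190 × 0.8526 ≈ 47.403 m.
At 48.36°: 0.0005° × 111190 × cos 48.36° = 0.0005 × 111190 × 0.6644 ≈ 36.94 m.
So the lower-latitude error exceeds the higher by 47.403 − 36.94 = 10.463 m.

10.5 meters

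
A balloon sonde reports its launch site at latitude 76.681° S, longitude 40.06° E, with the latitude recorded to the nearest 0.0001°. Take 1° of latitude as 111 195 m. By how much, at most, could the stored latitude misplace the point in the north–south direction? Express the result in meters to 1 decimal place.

5.6 meters

Rounding to 4 decimal places leaves the latitude within ±5e-05° of the true value.
So the N–S error is at most 5e-05 × 111195 = 5.55975 m.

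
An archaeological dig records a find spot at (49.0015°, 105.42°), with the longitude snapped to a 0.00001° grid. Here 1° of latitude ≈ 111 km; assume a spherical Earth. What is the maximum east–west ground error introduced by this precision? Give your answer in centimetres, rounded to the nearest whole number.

With a 0.00001° grid the true value lies within half a step, ±0.00001°/2 = ±5e-06°, of the stored one.
At latitude 49.0015° a degree of longitude spans 111000 m × cos 49.0015° = 111000 × 0.6560 ≈ 72820.4 m.
East–west error: 5e-06° × 72820.4 m/° ≈ 0.364102 m.
That is 0.364102 m = 36.41 cm.

36 centimetres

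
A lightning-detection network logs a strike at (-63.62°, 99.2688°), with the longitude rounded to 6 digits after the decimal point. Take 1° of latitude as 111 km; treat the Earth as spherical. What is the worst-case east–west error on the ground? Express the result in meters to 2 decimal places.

Rounding to 6 decimal places leaves the longitude within ±5e-07° of the true value.
At latitude 63.62° a degree of longitude spans 111000 m × cos 63.62° = 111000 × 0.4443 ≈ 49319.8 m.
Maximum E–W displacement: 5e-07 × 49319.8 = 0.0246599 m.

0.02 meters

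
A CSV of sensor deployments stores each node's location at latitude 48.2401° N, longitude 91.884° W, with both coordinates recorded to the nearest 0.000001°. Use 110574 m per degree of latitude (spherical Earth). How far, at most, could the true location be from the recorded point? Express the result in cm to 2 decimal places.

6.64 cm

Rounding to 6 decimal places leaves each coordinate within ±5e-07° of the true value.
N–S: 5e-07° × 110574 m/° = 0.055287 m.
E–W at 48.2401°: 5e-07° × 110574 × cos 48.2401° = 5e-07 × 110574 × 0.6660 ≈ 0.0368217 m.
Worst case both components are at the extreme and orthogonal: √(0.055287² + 0.0368217²) ≈ 0.0664266 m.
That is 0.0664266 m = 6.6427 cm.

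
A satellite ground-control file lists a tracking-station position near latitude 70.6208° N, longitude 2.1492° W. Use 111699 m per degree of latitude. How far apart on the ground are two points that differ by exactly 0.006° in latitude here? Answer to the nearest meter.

0.006° × 111699 m/° = 670.194 m.

670 meters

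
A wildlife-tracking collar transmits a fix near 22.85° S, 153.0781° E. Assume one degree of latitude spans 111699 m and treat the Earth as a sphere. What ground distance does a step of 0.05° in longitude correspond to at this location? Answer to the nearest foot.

16885 feet

0.05° of longitude at 22.85° is 0.05 × 111699 × cos 22.85° ≈ 0.05 × 102933 = 5146.67 m.
In feet: 5146.67 m ÷ 0.3048 ≈ 16885 ft.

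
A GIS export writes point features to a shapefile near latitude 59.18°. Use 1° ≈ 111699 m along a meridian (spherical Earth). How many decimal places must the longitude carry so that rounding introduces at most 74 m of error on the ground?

3 decimal places

At 59.18° one degree of longitude covers 111699 × cos 59.18° ≈ 111699 × 0.5123 ≈ 57228.2 m.
N decimal places → at most half a unit in the last place, 0.5 × 10⁻ᴺ° = 57228.2/2 × 10⁻ᴺ m.
Need 0.5 × 57228.2 × 10⁻ᴺ ≤ 74 → 10⁻ᴺ ≤ 2.586e-03, so N ≥ 2.59.
So 3 decimal places suffice (28.6 m); 2 would allow up to 286 m.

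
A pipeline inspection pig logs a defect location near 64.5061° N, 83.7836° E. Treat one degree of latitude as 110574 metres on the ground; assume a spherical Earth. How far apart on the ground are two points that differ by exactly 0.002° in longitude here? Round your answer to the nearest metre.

One degree of longitude here spans 110574 × cos 64.5061° = 110574 × 0.4304 ≈ 47592.7 m; 0.002° of that is 95.1854 m.

95 metres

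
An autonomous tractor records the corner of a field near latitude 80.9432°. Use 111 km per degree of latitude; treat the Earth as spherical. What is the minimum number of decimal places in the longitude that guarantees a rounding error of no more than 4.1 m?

4

At 80.9432° one degree of longitude covers 111000 × cos 80.9432° ≈ 111000 × 0.1574 ≈ 17472.9 m.
Rounding to N decimal places gives at most 0.5 × 10⁻ᴺ degrees of error, i.e. 0.5 × 10⁻ᴺ × 17472.9 m.
Need 0.5 × 17472.9 × 10⁻ᴺ ≤ 4.1 → 10⁻ᴺ ≤ 4.693e-04, so N ≥ 3.33.
At 3 places the error can reach 8.74 m, but 4 places keeps it to 0.874 m.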